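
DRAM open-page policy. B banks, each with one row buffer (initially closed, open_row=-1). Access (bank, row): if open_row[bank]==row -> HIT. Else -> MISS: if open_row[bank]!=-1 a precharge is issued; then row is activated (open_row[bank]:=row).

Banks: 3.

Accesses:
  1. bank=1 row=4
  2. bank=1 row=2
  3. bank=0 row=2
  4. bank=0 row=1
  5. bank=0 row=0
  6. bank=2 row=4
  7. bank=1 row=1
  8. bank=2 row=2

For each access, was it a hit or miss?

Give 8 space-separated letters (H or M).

Answer: M M M M M M M M

Derivation:
Acc 1: bank1 row4 -> MISS (open row4); precharges=0
Acc 2: bank1 row2 -> MISS (open row2); precharges=1
Acc 3: bank0 row2 -> MISS (open row2); precharges=1
Acc 4: bank0 row1 -> MISS (open row1); precharges=2
Acc 5: bank0 row0 -> MISS (open row0); precharges=3
Acc 6: bank2 row4 -> MISS (open row4); precharges=3
Acc 7: bank1 row1 -> MISS (open row1); precharges=4
Acc 8: bank2 row2 -> MISS (open row2); precharges=5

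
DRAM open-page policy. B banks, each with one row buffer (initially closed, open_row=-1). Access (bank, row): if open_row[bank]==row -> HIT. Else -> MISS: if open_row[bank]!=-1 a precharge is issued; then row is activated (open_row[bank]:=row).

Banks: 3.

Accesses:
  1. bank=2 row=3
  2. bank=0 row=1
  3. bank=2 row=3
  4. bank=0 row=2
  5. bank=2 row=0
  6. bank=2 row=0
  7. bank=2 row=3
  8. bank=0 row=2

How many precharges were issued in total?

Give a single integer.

Answer: 3

Derivation:
Acc 1: bank2 row3 -> MISS (open row3); precharges=0
Acc 2: bank0 row1 -> MISS (open row1); precharges=0
Acc 3: bank2 row3 -> HIT
Acc 4: bank0 row2 -> MISS (open row2); precharges=1
Acc 5: bank2 row0 -> MISS (open row0); precharges=2
Acc 6: bank2 row0 -> HIT
Acc 7: bank2 row3 -> MISS (open row3); precharges=3
Acc 8: bank0 row2 -> HIT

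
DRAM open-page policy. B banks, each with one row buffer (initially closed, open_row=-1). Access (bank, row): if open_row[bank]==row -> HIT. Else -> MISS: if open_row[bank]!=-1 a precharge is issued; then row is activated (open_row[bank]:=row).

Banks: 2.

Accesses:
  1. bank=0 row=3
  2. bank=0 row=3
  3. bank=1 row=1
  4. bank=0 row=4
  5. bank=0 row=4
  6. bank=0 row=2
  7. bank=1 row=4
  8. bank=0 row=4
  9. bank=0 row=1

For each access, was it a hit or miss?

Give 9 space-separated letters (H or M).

Answer: M H M M H M M M M

Derivation:
Acc 1: bank0 row3 -> MISS (open row3); precharges=0
Acc 2: bank0 row3 -> HIT
Acc 3: bank1 row1 -> MISS (open row1); precharges=0
Acc 4: bank0 row4 -> MISS (open row4); precharges=1
Acc 5: bank0 row4 -> HIT
Acc 6: bank0 row2 -> MISS (open row2); precharges=2
Acc 7: bank1 row4 -> MISS (open row4); precharges=3
Acc 8: bank0 row4 -> MISS (open row4); precharges=4
Acc 9: bank0 row1 -> MISS (open row1); precharges=5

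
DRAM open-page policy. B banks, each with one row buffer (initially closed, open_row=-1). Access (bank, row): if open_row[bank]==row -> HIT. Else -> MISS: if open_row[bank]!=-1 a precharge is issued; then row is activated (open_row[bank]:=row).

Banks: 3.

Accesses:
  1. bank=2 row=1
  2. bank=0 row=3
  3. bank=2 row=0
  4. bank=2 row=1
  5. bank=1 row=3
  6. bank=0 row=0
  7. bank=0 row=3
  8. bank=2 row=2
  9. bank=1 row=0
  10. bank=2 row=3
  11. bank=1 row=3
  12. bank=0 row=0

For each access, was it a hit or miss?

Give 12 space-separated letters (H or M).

Answer: M M M M M M M M M M M M

Derivation:
Acc 1: bank2 row1 -> MISS (open row1); precharges=0
Acc 2: bank0 row3 -> MISS (open row3); precharges=0
Acc 3: bank2 row0 -> MISS (open row0); precharges=1
Acc 4: bank2 row1 -> MISS (open row1); precharges=2
Acc 5: bank1 row3 -> MISS (open row3); precharges=2
Acc 6: bank0 row0 -> MISS (open row0); precharges=3
Acc 7: bank0 row3 -> MISS (open row3); precharges=4
Acc 8: bank2 row2 -> MISS (open row2); precharges=5
Acc 9: bank1 row0 -> MISS (open row0); precharges=6
Acc 10: bank2 row3 -> MISS (open row3); precharges=7
Acc 11: bank1 row3 -> MISS (open row3); precharges=8
Acc 12: bank0 row0 -> MISS (open row0); precharges=9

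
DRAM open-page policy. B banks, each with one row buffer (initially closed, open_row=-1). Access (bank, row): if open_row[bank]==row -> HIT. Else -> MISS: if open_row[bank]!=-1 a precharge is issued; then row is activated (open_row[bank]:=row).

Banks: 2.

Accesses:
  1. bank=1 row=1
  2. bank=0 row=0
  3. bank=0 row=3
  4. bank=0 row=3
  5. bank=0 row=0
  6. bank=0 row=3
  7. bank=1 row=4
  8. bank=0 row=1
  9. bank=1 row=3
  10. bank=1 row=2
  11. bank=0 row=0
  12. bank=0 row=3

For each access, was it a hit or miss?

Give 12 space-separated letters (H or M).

Answer: M M M H M M M M M M M M

Derivation:
Acc 1: bank1 row1 -> MISS (open row1); precharges=0
Acc 2: bank0 row0 -> MISS (open row0); precharges=0
Acc 3: bank0 row3 -> MISS (open row3); precharges=1
Acc 4: bank0 row3 -> HIT
Acc 5: bank0 row0 -> MISS (open row0); precharges=2
Acc 6: bank0 row3 -> MISS (open row3); precharges=3
Acc 7: bank1 row4 -> MISS (open row4); precharges=4
Acc 8: bank0 row1 -> MISS (open row1); precharges=5
Acc 9: bank1 row3 -> MISS (open row3); precharges=6
Acc 10: bank1 row2 -> MISS (open row2); precharges=7
Acc 11: bank0 row0 -> MISS (open row0); precharges=8
Acc 12: bank0 row3 -> MISS (open row3); precharges=9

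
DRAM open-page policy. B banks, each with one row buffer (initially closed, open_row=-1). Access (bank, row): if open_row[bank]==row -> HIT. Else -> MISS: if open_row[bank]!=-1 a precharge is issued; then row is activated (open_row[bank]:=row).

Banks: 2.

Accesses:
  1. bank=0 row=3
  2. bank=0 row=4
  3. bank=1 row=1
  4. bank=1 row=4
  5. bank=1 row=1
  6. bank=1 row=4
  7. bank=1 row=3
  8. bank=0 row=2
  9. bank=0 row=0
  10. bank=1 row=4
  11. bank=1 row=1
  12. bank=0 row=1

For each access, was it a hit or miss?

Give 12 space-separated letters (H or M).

Acc 1: bank0 row3 -> MISS (open row3); precharges=0
Acc 2: bank0 row4 -> MISS (open row4); precharges=1
Acc 3: bank1 row1 -> MISS (open row1); precharges=1
Acc 4: bank1 row4 -> MISS (open row4); precharges=2
Acc 5: bank1 row1 -> MISS (open row1); precharges=3
Acc 6: bank1 row4 -> MISS (open row4); precharges=4
Acc 7: bank1 row3 -> MISS (open row3); precharges=5
Acc 8: bank0 row2 -> MISS (open row2); precharges=6
Acc 9: bank0 row0 -> MISS (open row0); precharges=7
Acc 10: bank1 row4 -> MISS (open row4); precharges=8
Acc 11: bank1 row1 -> MISS (open row1); precharges=9
Acc 12: bank0 row1 -> MISS (open row1); precharges=10

Answer: M M M M M M M M M M M M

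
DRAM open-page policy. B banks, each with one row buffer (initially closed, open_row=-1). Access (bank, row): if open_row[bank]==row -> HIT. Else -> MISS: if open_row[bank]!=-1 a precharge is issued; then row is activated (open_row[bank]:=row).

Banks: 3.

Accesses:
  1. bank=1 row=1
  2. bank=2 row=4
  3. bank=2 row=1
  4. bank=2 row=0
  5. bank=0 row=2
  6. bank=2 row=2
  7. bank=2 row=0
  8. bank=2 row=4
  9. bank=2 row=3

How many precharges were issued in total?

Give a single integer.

Answer: 6

Derivation:
Acc 1: bank1 row1 -> MISS (open row1); precharges=0
Acc 2: bank2 row4 -> MISS (open row4); precharges=0
Acc 3: bank2 row1 -> MISS (open row1); precharges=1
Acc 4: bank2 row0 -> MISS (open row0); precharges=2
Acc 5: bank0 row2 -> MISS (open row2); precharges=2
Acc 6: bank2 row2 -> MISS (open row2); precharges=3
Acc 7: bank2 row0 -> MISS (open row0); precharges=4
Acc 8: bank2 row4 -> MISS (open row4); precharges=5
Acc 9: bank2 row3 -> MISS (open row3); precharges=6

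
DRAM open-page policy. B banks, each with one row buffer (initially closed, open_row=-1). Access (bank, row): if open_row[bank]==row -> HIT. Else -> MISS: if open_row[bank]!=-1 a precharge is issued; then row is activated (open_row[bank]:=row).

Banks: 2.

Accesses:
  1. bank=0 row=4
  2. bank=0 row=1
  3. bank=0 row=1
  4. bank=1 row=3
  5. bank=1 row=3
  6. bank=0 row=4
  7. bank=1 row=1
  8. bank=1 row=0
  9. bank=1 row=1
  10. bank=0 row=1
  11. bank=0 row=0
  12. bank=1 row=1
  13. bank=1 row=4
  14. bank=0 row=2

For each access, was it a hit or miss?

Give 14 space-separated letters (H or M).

Answer: M M H M H M M M M M M H M M

Derivation:
Acc 1: bank0 row4 -> MISS (open row4); precharges=0
Acc 2: bank0 row1 -> MISS (open row1); precharges=1
Acc 3: bank0 row1 -> HIT
Acc 4: bank1 row3 -> MISS (open row3); precharges=1
Acc 5: bank1 row3 -> HIT
Acc 6: bank0 row4 -> MISS (open row4); precharges=2
Acc 7: bank1 row1 -> MISS (open row1); precharges=3
Acc 8: bank1 row0 -> MISS (open row0); precharges=4
Acc 9: bank1 row1 -> MISS (open row1); precharges=5
Acc 10: bank0 row1 -> MISS (open row1); precharges=6
Acc 11: bank0 row0 -> MISS (open row0); precharges=7
Acc 12: bank1 row1 -> HIT
Acc 13: bank1 row4 -> MISS (open row4); precharges=8
Acc 14: bank0 row2 -> MISS (open row2); precharges=9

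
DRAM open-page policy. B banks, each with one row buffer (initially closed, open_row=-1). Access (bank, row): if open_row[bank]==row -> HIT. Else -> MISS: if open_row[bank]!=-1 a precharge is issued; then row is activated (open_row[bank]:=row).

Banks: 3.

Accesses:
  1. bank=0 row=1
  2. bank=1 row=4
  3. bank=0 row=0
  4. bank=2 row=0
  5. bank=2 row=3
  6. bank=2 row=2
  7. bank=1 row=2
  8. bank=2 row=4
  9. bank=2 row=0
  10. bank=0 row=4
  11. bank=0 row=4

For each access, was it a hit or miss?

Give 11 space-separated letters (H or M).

Answer: M M M M M M M M M M H

Derivation:
Acc 1: bank0 row1 -> MISS (open row1); precharges=0
Acc 2: bank1 row4 -> MISS (open row4); precharges=0
Acc 3: bank0 row0 -> MISS (open row0); precharges=1
Acc 4: bank2 row0 -> MISS (open row0); precharges=1
Acc 5: bank2 row3 -> MISS (open row3); precharges=2
Acc 6: bank2 row2 -> MISS (open row2); precharges=3
Acc 7: bank1 row2 -> MISS (open row2); precharges=4
Acc 8: bank2 row4 -> MISS (open row4); precharges=5
Acc 9: bank2 row0 -> MISS (open row0); precharges=6
Acc 10: bank0 row4 -> MISS (open row4); precharges=7
Acc 11: bank0 row4 -> HIT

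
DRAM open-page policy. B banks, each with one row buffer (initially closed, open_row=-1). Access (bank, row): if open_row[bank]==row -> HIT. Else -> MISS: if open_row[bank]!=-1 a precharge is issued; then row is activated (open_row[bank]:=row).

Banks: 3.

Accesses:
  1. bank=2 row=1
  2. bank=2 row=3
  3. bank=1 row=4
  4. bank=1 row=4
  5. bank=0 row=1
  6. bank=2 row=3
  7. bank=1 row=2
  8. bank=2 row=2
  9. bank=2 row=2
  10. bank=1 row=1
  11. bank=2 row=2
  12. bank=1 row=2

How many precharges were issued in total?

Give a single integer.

Answer: 5

Derivation:
Acc 1: bank2 row1 -> MISS (open row1); precharges=0
Acc 2: bank2 row3 -> MISS (open row3); precharges=1
Acc 3: bank1 row4 -> MISS (open row4); precharges=1
Acc 4: bank1 row4 -> HIT
Acc 5: bank0 row1 -> MISS (open row1); precharges=1
Acc 6: bank2 row3 -> HIT
Acc 7: bank1 row2 -> MISS (open row2); precharges=2
Acc 8: bank2 row2 -> MISS (open row2); precharges=3
Acc 9: bank2 row2 -> HIT
Acc 10: bank1 row1 -> MISS (open row1); precharges=4
Acc 11: bank2 row2 -> HIT
Acc 12: bank1 row2 -> MISS (open row2); precharges=5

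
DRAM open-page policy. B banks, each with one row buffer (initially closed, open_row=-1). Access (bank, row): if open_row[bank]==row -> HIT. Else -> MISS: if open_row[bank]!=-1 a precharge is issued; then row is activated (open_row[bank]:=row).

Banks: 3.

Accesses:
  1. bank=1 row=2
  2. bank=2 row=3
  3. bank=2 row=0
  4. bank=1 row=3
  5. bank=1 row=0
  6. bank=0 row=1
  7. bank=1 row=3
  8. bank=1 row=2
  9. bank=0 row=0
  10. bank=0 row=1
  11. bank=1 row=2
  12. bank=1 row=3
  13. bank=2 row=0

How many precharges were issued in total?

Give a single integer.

Acc 1: bank1 row2 -> MISS (open row2); precharges=0
Acc 2: bank2 row3 -> MISS (open row3); precharges=0
Acc 3: bank2 row0 -> MISS (open row0); precharges=1
Acc 4: bank1 row3 -> MISS (open row3); precharges=2
Acc 5: bank1 row0 -> MISS (open row0); precharges=3
Acc 6: bank0 row1 -> MISS (open row1); precharges=3
Acc 7: bank1 row3 -> MISS (open row3); precharges=4
Acc 8: bank1 row2 -> MISS (open row2); precharges=5
Acc 9: bank0 row0 -> MISS (open row0); precharges=6
Acc 10: bank0 row1 -> MISS (open row1); precharges=7
Acc 11: bank1 row2 -> HIT
Acc 12: bank1 row3 -> MISS (open row3); precharges=8
Acc 13: bank2 row0 -> HIT

Answer: 8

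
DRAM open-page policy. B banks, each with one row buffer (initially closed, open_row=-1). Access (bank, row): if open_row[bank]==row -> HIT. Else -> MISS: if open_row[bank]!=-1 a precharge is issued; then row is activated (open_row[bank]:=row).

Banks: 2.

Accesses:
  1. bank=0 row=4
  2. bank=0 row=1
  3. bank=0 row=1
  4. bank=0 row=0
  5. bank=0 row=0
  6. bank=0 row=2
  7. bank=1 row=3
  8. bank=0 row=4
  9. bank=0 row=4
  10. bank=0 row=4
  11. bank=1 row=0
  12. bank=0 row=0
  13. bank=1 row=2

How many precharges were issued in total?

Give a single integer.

Answer: 7

Derivation:
Acc 1: bank0 row4 -> MISS (open row4); precharges=0
Acc 2: bank0 row1 -> MISS (open row1); precharges=1
Acc 3: bank0 row1 -> HIT
Acc 4: bank0 row0 -> MISS (open row0); precharges=2
Acc 5: bank0 row0 -> HIT
Acc 6: bank0 row2 -> MISS (open row2); precharges=3
Acc 7: bank1 row3 -> MISS (open row3); precharges=3
Acc 8: bank0 row4 -> MISS (open row4); precharges=4
Acc 9: bank0 row4 -> HIT
Acc 10: bank0 row4 -> HIT
Acc 11: bank1 row0 -> MISS (open row0); precharges=5
Acc 12: bank0 row0 -> MISS (open row0); precharges=6
Acc 13: bank1 row2 -> MISS (open row2); precharges=7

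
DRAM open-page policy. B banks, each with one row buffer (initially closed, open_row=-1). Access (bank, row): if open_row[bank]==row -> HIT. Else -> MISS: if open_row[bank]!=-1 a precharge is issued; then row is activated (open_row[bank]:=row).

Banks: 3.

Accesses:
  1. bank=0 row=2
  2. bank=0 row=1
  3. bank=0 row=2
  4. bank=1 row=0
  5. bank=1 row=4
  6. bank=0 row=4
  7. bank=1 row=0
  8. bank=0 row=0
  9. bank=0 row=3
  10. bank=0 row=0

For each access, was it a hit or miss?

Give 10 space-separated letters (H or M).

Answer: M M M M M M M M M M

Derivation:
Acc 1: bank0 row2 -> MISS (open row2); precharges=0
Acc 2: bank0 row1 -> MISS (open row1); precharges=1
Acc 3: bank0 row2 -> MISS (open row2); precharges=2
Acc 4: bank1 row0 -> MISS (open row0); precharges=2
Acc 5: bank1 row4 -> MISS (open row4); precharges=3
Acc 6: bank0 row4 -> MISS (open row4); precharges=4
Acc 7: bank1 row0 -> MISS (open row0); precharges=5
Acc 8: bank0 row0 -> MISS (open row0); precharges=6
Acc 9: bank0 row3 -> MISS (open row3); precharges=7
Acc 10: bank0 row0 -> MISS (open row0); precharges=8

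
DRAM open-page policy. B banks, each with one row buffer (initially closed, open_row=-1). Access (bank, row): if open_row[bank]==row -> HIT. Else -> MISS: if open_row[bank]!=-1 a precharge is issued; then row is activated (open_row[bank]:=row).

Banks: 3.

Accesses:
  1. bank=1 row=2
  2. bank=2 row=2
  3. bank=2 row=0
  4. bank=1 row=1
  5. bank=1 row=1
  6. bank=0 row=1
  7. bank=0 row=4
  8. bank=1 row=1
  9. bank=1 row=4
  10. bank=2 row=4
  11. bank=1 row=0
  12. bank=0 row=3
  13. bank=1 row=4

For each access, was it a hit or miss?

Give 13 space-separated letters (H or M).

Acc 1: bank1 row2 -> MISS (open row2); precharges=0
Acc 2: bank2 row2 -> MISS (open row2); precharges=0
Acc 3: bank2 row0 -> MISS (open row0); precharges=1
Acc 4: bank1 row1 -> MISS (open row1); precharges=2
Acc 5: bank1 row1 -> HIT
Acc 6: bank0 row1 -> MISS (open row1); precharges=2
Acc 7: bank0 row4 -> MISS (open row4); precharges=3
Acc 8: bank1 row1 -> HIT
Acc 9: bank1 row4 -> MISS (open row4); precharges=4
Acc 10: bank2 row4 -> MISS (open row4); precharges=5
Acc 11: bank1 row0 -> MISS (open row0); precharges=6
Acc 12: bank0 row3 -> MISS (open row3); precharges=7
Acc 13: bank1 row4 -> MISS (open row4); precharges=8

Answer: M M M M H M M H M M M M M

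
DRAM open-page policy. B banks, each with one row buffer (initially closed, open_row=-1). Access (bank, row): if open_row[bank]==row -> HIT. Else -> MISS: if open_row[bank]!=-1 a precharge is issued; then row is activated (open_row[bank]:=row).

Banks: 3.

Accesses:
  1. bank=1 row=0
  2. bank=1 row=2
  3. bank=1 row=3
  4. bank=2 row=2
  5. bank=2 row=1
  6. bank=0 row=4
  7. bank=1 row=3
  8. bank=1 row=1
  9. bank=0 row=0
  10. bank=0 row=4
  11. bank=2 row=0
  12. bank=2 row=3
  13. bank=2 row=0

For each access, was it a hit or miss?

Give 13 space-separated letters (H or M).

Answer: M M M M M M H M M M M M M

Derivation:
Acc 1: bank1 row0 -> MISS (open row0); precharges=0
Acc 2: bank1 row2 -> MISS (open row2); precharges=1
Acc 3: bank1 row3 -> MISS (open row3); precharges=2
Acc 4: bank2 row2 -> MISS (open row2); precharges=2
Acc 5: bank2 row1 -> MISS (open row1); precharges=3
Acc 6: bank0 row4 -> MISS (open row4); precharges=3
Acc 7: bank1 row3 -> HIT
Acc 8: bank1 row1 -> MISS (open row1); precharges=4
Acc 9: bank0 row0 -> MISS (open row0); precharges=5
Acc 10: bank0 row4 -> MISS (open row4); precharges=6
Acc 11: bank2 row0 -> MISS (open row0); precharges=7
Acc 12: bank2 row3 -> MISS (open row3); precharges=8
Acc 13: bank2 row0 -> MISS (open row0); precharges=9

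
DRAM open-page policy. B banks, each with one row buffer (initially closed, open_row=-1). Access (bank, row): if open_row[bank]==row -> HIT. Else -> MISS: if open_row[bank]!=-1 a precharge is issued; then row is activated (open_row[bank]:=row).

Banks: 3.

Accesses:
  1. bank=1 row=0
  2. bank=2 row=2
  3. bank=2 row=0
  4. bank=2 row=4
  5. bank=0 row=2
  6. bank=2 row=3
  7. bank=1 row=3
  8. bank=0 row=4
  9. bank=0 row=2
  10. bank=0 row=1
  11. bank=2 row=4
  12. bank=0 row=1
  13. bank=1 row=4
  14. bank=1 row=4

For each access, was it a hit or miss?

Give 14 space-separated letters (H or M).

Acc 1: bank1 row0 -> MISS (open row0); precharges=0
Acc 2: bank2 row2 -> MISS (open row2); precharges=0
Acc 3: bank2 row0 -> MISS (open row0); precharges=1
Acc 4: bank2 row4 -> MISS (open row4); precharges=2
Acc 5: bank0 row2 -> MISS (open row2); precharges=2
Acc 6: bank2 row3 -> MISS (open row3); precharges=3
Acc 7: bank1 row3 -> MISS (open row3); precharges=4
Acc 8: bank0 row4 -> MISS (open row4); precharges=5
Acc 9: bank0 row2 -> MISS (open row2); precharges=6
Acc 10: bank0 row1 -> MISS (open row1); precharges=7
Acc 11: bank2 row4 -> MISS (open row4); precharges=8
Acc 12: bank0 row1 -> HIT
Acc 13: bank1 row4 -> MISS (open row4); precharges=9
Acc 14: bank1 row4 -> HIT

Answer: M M M M M M M M M M M H M H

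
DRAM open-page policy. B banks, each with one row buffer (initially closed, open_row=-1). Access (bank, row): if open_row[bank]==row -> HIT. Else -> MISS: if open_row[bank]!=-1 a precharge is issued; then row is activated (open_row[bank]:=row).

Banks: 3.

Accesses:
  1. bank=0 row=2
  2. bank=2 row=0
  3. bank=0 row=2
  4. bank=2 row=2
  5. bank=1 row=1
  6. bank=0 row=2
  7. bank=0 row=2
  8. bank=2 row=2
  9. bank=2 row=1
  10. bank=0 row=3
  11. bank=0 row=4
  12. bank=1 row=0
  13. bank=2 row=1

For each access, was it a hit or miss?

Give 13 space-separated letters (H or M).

Answer: M M H M M H H H M M M M H

Derivation:
Acc 1: bank0 row2 -> MISS (open row2); precharges=0
Acc 2: bank2 row0 -> MISS (open row0); precharges=0
Acc 3: bank0 row2 -> HIT
Acc 4: bank2 row2 -> MISS (open row2); precharges=1
Acc 5: bank1 row1 -> MISS (open row1); precharges=1
Acc 6: bank0 row2 -> HIT
Acc 7: bank0 row2 -> HIT
Acc 8: bank2 row2 -> HIT
Acc 9: bank2 row1 -> MISS (open row1); precharges=2
Acc 10: bank0 row3 -> MISS (open row3); precharges=3
Acc 11: bank0 row4 -> MISS (open row4); precharges=4
Acc 12: bank1 row0 -> MISS (open row0); precharges=5
Acc 13: bank2 row1 -> HIT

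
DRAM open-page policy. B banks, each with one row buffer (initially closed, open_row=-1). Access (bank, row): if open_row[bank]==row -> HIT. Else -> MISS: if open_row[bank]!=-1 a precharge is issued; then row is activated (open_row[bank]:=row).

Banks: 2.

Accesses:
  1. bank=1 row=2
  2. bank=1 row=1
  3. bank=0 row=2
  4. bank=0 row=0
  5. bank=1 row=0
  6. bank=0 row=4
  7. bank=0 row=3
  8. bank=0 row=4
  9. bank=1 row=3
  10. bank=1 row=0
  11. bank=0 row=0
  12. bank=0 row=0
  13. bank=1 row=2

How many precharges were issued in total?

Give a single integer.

Acc 1: bank1 row2 -> MISS (open row2); precharges=0
Acc 2: bank1 row1 -> MISS (open row1); precharges=1
Acc 3: bank0 row2 -> MISS (open row2); precharges=1
Acc 4: bank0 row0 -> MISS (open row0); precharges=2
Acc 5: bank1 row0 -> MISS (open row0); precharges=3
Acc 6: bank0 row4 -> MISS (open row4); precharges=4
Acc 7: bank0 row3 -> MISS (open row3); precharges=5
Acc 8: bank0 row4 -> MISS (open row4); precharges=6
Acc 9: bank1 row3 -> MISS (open row3); precharges=7
Acc 10: bank1 row0 -> MISS (open row0); precharges=8
Acc 11: bank0 row0 -> MISS (open row0); precharges=9
Acc 12: bank0 row0 -> HIT
Acc 13: bank1 row2 -> MISS (open row2); precharges=10

Answer: 10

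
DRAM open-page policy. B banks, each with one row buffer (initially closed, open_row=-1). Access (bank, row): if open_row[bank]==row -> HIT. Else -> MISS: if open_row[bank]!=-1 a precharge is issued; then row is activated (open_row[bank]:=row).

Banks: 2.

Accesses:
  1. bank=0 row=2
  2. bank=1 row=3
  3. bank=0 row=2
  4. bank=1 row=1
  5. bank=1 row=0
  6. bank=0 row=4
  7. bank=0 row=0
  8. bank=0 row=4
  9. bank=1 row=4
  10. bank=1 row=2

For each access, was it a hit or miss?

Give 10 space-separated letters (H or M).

Acc 1: bank0 row2 -> MISS (open row2); precharges=0
Acc 2: bank1 row3 -> MISS (open row3); precharges=0
Acc 3: bank0 row2 -> HIT
Acc 4: bank1 row1 -> MISS (open row1); precharges=1
Acc 5: bank1 row0 -> MISS (open row0); precharges=2
Acc 6: bank0 row4 -> MISS (open row4); precharges=3
Acc 7: bank0 row0 -> MISS (open row0); precharges=4
Acc 8: bank0 row4 -> MISS (open row4); precharges=5
Acc 9: bank1 row4 -> MISS (open row4); precharges=6
Acc 10: bank1 row2 -> MISS (open row2); precharges=7

Answer: M M H M M M M M M M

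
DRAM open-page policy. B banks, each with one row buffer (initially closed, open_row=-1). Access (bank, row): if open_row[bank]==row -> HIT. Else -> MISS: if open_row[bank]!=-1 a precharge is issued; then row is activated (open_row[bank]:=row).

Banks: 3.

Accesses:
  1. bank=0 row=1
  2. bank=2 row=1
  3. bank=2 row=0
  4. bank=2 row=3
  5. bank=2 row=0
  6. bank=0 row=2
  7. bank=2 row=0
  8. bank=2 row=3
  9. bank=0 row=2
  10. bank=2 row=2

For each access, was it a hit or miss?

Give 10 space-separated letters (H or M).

Acc 1: bank0 row1 -> MISS (open row1); precharges=0
Acc 2: bank2 row1 -> MISS (open row1); precharges=0
Acc 3: bank2 row0 -> MISS (open row0); precharges=1
Acc 4: bank2 row3 -> MISS (open row3); precharges=2
Acc 5: bank2 row0 -> MISS (open row0); precharges=3
Acc 6: bank0 row2 -> MISS (open row2); precharges=4
Acc 7: bank2 row0 -> HIT
Acc 8: bank2 row3 -> MISS (open row3); precharges=5
Acc 9: bank0 row2 -> HIT
Acc 10: bank2 row2 -> MISS (open row2); precharges=6

Answer: M M M M M M H M H M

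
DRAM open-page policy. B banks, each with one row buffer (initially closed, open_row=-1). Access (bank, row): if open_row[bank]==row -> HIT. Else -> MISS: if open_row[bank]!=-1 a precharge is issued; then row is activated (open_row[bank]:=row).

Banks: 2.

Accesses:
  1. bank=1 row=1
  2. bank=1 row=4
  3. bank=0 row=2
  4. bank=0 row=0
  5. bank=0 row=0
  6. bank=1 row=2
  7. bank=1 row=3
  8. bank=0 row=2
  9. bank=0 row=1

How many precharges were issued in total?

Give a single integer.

Acc 1: bank1 row1 -> MISS (open row1); precharges=0
Acc 2: bank1 row4 -> MISS (open row4); precharges=1
Acc 3: bank0 row2 -> MISS (open row2); precharges=1
Acc 4: bank0 row0 -> MISS (open row0); precharges=2
Acc 5: bank0 row0 -> HIT
Acc 6: bank1 row2 -> MISS (open row2); precharges=3
Acc 7: bank1 row3 -> MISS (open row3); precharges=4
Acc 8: bank0 row2 -> MISS (open row2); precharges=5
Acc 9: bank0 row1 -> MISS (open row1); precharges=6

Answer: 6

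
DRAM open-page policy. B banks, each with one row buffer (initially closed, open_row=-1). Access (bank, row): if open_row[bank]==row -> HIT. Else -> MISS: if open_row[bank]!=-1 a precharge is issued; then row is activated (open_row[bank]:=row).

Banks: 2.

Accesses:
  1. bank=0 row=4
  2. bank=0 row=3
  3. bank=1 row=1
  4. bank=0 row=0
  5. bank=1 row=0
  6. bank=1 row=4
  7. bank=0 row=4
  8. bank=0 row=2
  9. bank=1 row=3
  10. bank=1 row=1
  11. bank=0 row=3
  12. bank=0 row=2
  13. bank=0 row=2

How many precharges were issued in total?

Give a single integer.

Answer: 10

Derivation:
Acc 1: bank0 row4 -> MISS (open row4); precharges=0
Acc 2: bank0 row3 -> MISS (open row3); precharges=1
Acc 3: bank1 row1 -> MISS (open row1); precharges=1
Acc 4: bank0 row0 -> MISS (open row0); precharges=2
Acc 5: bank1 row0 -> MISS (open row0); precharges=3
Acc 6: bank1 row4 -> MISS (open row4); precharges=4
Acc 7: bank0 row4 -> MISS (open row4); precharges=5
Acc 8: bank0 row2 -> MISS (open row2); precharges=6
Acc 9: bank1 row3 -> MISS (open row3); precharges=7
Acc 10: bank1 row1 -> MISS (open row1); precharges=8
Acc 11: bank0 row3 -> MISS (open row3); precharges=9
Acc 12: bank0 row2 -> MISS (open row2); precharges=10
Acc 13: bank0 row2 -> HIT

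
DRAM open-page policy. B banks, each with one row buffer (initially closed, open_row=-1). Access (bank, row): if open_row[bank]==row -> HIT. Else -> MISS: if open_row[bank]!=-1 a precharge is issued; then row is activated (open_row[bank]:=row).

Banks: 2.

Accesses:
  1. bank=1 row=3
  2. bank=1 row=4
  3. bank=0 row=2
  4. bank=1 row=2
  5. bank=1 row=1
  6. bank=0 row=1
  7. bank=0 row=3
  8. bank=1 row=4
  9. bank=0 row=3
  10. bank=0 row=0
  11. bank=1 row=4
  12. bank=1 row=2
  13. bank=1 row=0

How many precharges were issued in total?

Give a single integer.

Acc 1: bank1 row3 -> MISS (open row3); precharges=0
Acc 2: bank1 row4 -> MISS (open row4); precharges=1
Acc 3: bank0 row2 -> MISS (open row2); precharges=1
Acc 4: bank1 row2 -> MISS (open row2); precharges=2
Acc 5: bank1 row1 -> MISS (open row1); precharges=3
Acc 6: bank0 row1 -> MISS (open row1); precharges=4
Acc 7: bank0 row3 -> MISS (open row3); precharges=5
Acc 8: bank1 row4 -> MISS (open row4); precharges=6
Acc 9: bank0 row3 -> HIT
Acc 10: bank0 row0 -> MISS (open row0); precharges=7
Acc 11: bank1 row4 -> HIT
Acc 12: bank1 row2 -> MISS (open row2); precharges=8
Acc 13: bank1 row0 -> MISS (open row0); precharges=9

Answer: 9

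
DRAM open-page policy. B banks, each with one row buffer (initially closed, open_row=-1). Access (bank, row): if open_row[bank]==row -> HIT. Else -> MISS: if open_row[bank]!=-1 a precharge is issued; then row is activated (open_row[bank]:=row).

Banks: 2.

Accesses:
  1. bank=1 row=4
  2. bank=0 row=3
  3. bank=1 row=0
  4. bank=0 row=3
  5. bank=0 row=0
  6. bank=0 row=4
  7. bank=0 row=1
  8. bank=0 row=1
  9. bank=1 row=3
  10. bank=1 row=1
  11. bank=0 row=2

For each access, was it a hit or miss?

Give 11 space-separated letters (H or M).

Answer: M M M H M M M H M M M

Derivation:
Acc 1: bank1 row4 -> MISS (open row4); precharges=0
Acc 2: bank0 row3 -> MISS (open row3); precharges=0
Acc 3: bank1 row0 -> MISS (open row0); precharges=1
Acc 4: bank0 row3 -> HIT
Acc 5: bank0 row0 -> MISS (open row0); precharges=2
Acc 6: bank0 row4 -> MISS (open row4); precharges=3
Acc 7: bank0 row1 -> MISS (open row1); precharges=4
Acc 8: bank0 row1 -> HIT
Acc 9: bank1 row3 -> MISS (open row3); precharges=5
Acc 10: bank1 row1 -> MISS (open row1); precharges=6
Acc 11: bank0 row2 -> MISS (open row2); precharges=7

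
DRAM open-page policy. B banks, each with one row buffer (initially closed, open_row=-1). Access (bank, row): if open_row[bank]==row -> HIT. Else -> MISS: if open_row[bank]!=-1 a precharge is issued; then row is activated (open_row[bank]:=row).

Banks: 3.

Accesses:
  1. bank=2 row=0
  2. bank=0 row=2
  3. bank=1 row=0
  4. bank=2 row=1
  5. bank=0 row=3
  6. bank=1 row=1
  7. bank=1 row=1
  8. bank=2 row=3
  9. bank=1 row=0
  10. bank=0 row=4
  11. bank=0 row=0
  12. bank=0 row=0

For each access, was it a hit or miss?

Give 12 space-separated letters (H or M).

Answer: M M M M M M H M M M M H

Derivation:
Acc 1: bank2 row0 -> MISS (open row0); precharges=0
Acc 2: bank0 row2 -> MISS (open row2); precharges=0
Acc 3: bank1 row0 -> MISS (open row0); precharges=0
Acc 4: bank2 row1 -> MISS (open row1); precharges=1
Acc 5: bank0 row3 -> MISS (open row3); precharges=2
Acc 6: bank1 row1 -> MISS (open row1); precharges=3
Acc 7: bank1 row1 -> HIT
Acc 8: bank2 row3 -> MISS (open row3); precharges=4
Acc 9: bank1 row0 -> MISS (open row0); precharges=5
Acc 10: bank0 row4 -> MISS (open row4); precharges=6
Acc 11: bank0 row0 -> MISS (open row0); precharges=7
Acc 12: bank0 row0 -> HIT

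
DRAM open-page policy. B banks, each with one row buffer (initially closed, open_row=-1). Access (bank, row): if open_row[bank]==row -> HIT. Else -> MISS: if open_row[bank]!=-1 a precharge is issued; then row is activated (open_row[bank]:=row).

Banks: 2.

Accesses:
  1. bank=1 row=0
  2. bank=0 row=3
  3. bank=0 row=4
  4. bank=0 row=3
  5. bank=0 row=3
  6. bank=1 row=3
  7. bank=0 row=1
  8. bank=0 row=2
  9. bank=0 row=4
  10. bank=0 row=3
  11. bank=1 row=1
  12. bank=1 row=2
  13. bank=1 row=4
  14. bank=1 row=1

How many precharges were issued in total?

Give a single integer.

Answer: 11

Derivation:
Acc 1: bank1 row0 -> MISS (open row0); precharges=0
Acc 2: bank0 row3 -> MISS (open row3); precharges=0
Acc 3: bank0 row4 -> MISS (open row4); precharges=1
Acc 4: bank0 row3 -> MISS (open row3); precharges=2
Acc 5: bank0 row3 -> HIT
Acc 6: bank1 row3 -> MISS (open row3); precharges=3
Acc 7: bank0 row1 -> MISS (open row1); precharges=4
Acc 8: bank0 row2 -> MISS (open row2); precharges=5
Acc 9: bank0 row4 -> MISS (open row4); precharges=6
Acc 10: bank0 row3 -> MISS (open row3); precharges=7
Acc 11: bank1 row1 -> MISS (open row1); precharges=8
Acc 12: bank1 row2 -> MISS (open row2); precharges=9
Acc 13: bank1 row4 -> MISS (open row4); precharges=10
Acc 14: bank1 row1 -> MISS (open row1); precharges=11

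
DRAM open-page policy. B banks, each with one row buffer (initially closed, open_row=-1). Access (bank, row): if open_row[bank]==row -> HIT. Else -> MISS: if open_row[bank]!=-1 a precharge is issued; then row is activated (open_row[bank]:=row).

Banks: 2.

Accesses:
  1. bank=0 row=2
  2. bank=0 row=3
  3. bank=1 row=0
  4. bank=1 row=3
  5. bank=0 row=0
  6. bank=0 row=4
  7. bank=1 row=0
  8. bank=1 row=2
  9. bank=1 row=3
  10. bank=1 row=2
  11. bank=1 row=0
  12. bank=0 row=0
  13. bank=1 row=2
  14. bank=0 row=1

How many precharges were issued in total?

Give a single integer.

Acc 1: bank0 row2 -> MISS (open row2); precharges=0
Acc 2: bank0 row3 -> MISS (open row3); precharges=1
Acc 3: bank1 row0 -> MISS (open row0); precharges=1
Acc 4: bank1 row3 -> MISS (open row3); precharges=2
Acc 5: bank0 row0 -> MISS (open row0); precharges=3
Acc 6: bank0 row4 -> MISS (open row4); precharges=4
Acc 7: bank1 row0 -> MISS (open row0); precharges=5
Acc 8: bank1 row2 -> MISS (open row2); precharges=6
Acc 9: bank1 row3 -> MISS (open row3); precharges=7
Acc 10: bank1 row2 -> MISS (open row2); precharges=8
Acc 11: bank1 row0 -> MISS (open row0); precharges=9
Acc 12: bank0 row0 -> MISS (open row0); precharges=10
Acc 13: bank1 row2 -> MISS (open row2); precharges=11
Acc 14: bank0 row1 -> MISS (open row1); precharges=12

Answer: 12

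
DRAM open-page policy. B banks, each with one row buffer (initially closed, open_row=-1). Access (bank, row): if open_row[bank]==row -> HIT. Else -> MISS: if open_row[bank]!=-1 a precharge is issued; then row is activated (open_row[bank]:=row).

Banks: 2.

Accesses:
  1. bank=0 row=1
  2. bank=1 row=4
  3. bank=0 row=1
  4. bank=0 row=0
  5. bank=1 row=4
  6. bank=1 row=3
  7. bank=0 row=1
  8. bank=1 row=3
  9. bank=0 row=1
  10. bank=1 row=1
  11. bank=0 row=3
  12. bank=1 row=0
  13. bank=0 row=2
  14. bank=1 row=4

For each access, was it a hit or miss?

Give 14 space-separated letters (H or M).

Answer: M M H M H M M H H M M M M M

Derivation:
Acc 1: bank0 row1 -> MISS (open row1); precharges=0
Acc 2: bank1 row4 -> MISS (open row4); precharges=0
Acc 3: bank0 row1 -> HIT
Acc 4: bank0 row0 -> MISS (open row0); precharges=1
Acc 5: bank1 row4 -> HIT
Acc 6: bank1 row3 -> MISS (open row3); precharges=2
Acc 7: bank0 row1 -> MISS (open row1); precharges=3
Acc 8: bank1 row3 -> HIT
Acc 9: bank0 row1 -> HIT
Acc 10: bank1 row1 -> MISS (open row1); precharges=4
Acc 11: bank0 row3 -> MISS (open row3); precharges=5
Acc 12: bank1 row0 -> MISS (open row0); precharges=6
Acc 13: bank0 row2 -> MISS (open row2); precharges=7
Acc 14: bank1 row4 -> MISS (open row4); precharges=8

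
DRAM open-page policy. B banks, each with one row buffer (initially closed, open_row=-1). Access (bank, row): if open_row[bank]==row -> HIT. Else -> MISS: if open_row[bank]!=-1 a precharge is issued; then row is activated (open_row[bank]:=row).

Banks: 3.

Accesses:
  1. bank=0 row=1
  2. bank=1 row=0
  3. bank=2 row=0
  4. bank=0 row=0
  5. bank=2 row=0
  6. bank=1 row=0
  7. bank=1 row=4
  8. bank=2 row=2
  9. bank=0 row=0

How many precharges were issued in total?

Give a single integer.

Acc 1: bank0 row1 -> MISS (open row1); precharges=0
Acc 2: bank1 row0 -> MISS (open row0); precharges=0
Acc 3: bank2 row0 -> MISS (open row0); precharges=0
Acc 4: bank0 row0 -> MISS (open row0); precharges=1
Acc 5: bank2 row0 -> HIT
Acc 6: bank1 row0 -> HIT
Acc 7: bank1 row4 -> MISS (open row4); precharges=2
Acc 8: bank2 row2 -> MISS (open row2); precharges=3
Acc 9: bank0 row0 -> HIT

Answer: 3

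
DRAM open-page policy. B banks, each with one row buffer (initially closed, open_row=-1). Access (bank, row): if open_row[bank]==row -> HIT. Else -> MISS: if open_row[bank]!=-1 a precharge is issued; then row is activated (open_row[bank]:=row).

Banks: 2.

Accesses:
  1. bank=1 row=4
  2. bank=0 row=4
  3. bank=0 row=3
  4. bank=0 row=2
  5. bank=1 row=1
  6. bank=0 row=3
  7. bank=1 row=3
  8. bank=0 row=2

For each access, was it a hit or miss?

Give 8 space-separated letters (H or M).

Answer: M M M M M M M M

Derivation:
Acc 1: bank1 row4 -> MISS (open row4); precharges=0
Acc 2: bank0 row4 -> MISS (open row4); precharges=0
Acc 3: bank0 row3 -> MISS (open row3); precharges=1
Acc 4: bank0 row2 -> MISS (open row2); precharges=2
Acc 5: bank1 row1 -> MISS (open row1); precharges=3
Acc 6: bank0 row3 -> MISS (open row3); precharges=4
Acc 7: bank1 row3 -> MISS (open row3); precharges=5
Acc 8: bank0 row2 -> MISS (open row2); precharges=6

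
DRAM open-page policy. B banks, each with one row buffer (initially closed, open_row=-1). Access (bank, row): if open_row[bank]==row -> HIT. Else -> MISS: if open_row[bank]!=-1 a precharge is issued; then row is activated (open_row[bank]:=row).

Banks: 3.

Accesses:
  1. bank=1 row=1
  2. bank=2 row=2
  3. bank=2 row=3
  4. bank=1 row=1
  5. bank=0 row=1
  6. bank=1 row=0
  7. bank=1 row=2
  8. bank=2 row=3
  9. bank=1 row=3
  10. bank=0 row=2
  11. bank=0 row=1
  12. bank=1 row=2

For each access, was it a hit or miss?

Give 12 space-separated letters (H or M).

Acc 1: bank1 row1 -> MISS (open row1); precharges=0
Acc 2: bank2 row2 -> MISS (open row2); precharges=0
Acc 3: bank2 row3 -> MISS (open row3); precharges=1
Acc 4: bank1 row1 -> HIT
Acc 5: bank0 row1 -> MISS (open row1); precharges=1
Acc 6: bank1 row0 -> MISS (open row0); precharges=2
Acc 7: bank1 row2 -> MISS (open row2); precharges=3
Acc 8: bank2 row3 -> HIT
Acc 9: bank1 row3 -> MISS (open row3); precharges=4
Acc 10: bank0 row2 -> MISS (open row2); precharges=5
Acc 11: bank0 row1 -> MISS (open row1); precharges=6
Acc 12: bank1 row2 -> MISS (open row2); precharges=7

Answer: M M M H M M M H M M M M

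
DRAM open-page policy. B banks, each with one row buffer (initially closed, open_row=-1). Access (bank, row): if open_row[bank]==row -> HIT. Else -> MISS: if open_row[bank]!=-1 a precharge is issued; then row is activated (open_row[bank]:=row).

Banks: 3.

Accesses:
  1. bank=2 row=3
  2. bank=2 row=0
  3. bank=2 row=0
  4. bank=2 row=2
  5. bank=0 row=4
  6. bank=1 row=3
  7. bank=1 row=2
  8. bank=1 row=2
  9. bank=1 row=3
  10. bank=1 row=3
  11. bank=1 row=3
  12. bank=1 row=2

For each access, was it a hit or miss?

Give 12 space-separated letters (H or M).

Answer: M M H M M M M H M H H M

Derivation:
Acc 1: bank2 row3 -> MISS (open row3); precharges=0
Acc 2: bank2 row0 -> MISS (open row0); precharges=1
Acc 3: bank2 row0 -> HIT
Acc 4: bank2 row2 -> MISS (open row2); precharges=2
Acc 5: bank0 row4 -> MISS (open row4); precharges=2
Acc 6: bank1 row3 -> MISS (open row3); precharges=2
Acc 7: bank1 row2 -> MISS (open row2); precharges=3
Acc 8: bank1 row2 -> HIT
Acc 9: bank1 row3 -> MISS (open row3); precharges=4
Acc 10: bank1 row3 -> HIT
Acc 11: bank1 row3 -> HIT
Acc 12: bank1 row2 -> MISS (open row2); precharges=5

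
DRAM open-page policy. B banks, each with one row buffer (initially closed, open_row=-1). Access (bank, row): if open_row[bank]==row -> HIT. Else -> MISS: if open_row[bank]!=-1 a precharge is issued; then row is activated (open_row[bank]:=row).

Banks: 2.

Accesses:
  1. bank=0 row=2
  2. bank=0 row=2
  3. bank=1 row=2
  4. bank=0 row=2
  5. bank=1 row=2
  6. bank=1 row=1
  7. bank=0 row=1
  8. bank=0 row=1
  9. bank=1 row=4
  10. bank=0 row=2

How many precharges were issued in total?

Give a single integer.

Acc 1: bank0 row2 -> MISS (open row2); precharges=0
Acc 2: bank0 row2 -> HIT
Acc 3: bank1 row2 -> MISS (open row2); precharges=0
Acc 4: bank0 row2 -> HIT
Acc 5: bank1 row2 -> HIT
Acc 6: bank1 row1 -> MISS (open row1); precharges=1
Acc 7: bank0 row1 -> MISS (open row1); precharges=2
Acc 8: bank0 row1 -> HIT
Acc 9: bank1 row4 -> MISS (open row4); precharges=3
Acc 10: bank0 row2 -> MISS (open row2); precharges=4

Answer: 4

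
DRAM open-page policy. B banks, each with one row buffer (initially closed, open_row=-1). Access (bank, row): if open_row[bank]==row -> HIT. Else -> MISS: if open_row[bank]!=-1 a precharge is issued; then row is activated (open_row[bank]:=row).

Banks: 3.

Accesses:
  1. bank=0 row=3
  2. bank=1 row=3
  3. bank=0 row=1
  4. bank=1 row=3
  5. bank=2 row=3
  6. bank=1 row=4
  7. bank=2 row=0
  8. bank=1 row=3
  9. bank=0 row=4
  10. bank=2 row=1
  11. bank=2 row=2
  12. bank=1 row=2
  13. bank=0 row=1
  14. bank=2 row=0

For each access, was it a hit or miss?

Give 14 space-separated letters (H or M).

Acc 1: bank0 row3 -> MISS (open row3); precharges=0
Acc 2: bank1 row3 -> MISS (open row3); precharges=0
Acc 3: bank0 row1 -> MISS (open row1); precharges=1
Acc 4: bank1 row3 -> HIT
Acc 5: bank2 row3 -> MISS (open row3); precharges=1
Acc 6: bank1 row4 -> MISS (open row4); precharges=2
Acc 7: bank2 row0 -> MISS (open row0); precharges=3
Acc 8: bank1 row3 -> MISS (open row3); precharges=4
Acc 9: bank0 row4 -> MISS (open row4); precharges=5
Acc 10: bank2 row1 -> MISS (open row1); precharges=6
Acc 11: bank2 row2 -> MISS (open row2); precharges=7
Acc 12: bank1 row2 -> MISS (open row2); precharges=8
Acc 13: bank0 row1 -> MISS (open row1); precharges=9
Acc 14: bank2 row0 -> MISS (open row0); precharges=10

Answer: M M M H M M M M M M M M M M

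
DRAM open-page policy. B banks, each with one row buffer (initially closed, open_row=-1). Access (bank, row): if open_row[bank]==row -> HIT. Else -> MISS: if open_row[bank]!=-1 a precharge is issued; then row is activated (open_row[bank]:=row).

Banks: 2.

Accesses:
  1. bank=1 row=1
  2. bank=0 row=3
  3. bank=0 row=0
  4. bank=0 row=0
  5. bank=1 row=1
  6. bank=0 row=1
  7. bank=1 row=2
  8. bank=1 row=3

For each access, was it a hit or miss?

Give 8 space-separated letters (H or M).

Acc 1: bank1 row1 -> MISS (open row1); precharges=0
Acc 2: bank0 row3 -> MISS (open row3); precharges=0
Acc 3: bank0 row0 -> MISS (open row0); precharges=1
Acc 4: bank0 row0 -> HIT
Acc 5: bank1 row1 -> HIT
Acc 6: bank0 row1 -> MISS (open row1); precharges=2
Acc 7: bank1 row2 -> MISS (open row2); precharges=3
Acc 8: bank1 row3 -> MISS (open row3); precharges=4

Answer: M M M H H M M M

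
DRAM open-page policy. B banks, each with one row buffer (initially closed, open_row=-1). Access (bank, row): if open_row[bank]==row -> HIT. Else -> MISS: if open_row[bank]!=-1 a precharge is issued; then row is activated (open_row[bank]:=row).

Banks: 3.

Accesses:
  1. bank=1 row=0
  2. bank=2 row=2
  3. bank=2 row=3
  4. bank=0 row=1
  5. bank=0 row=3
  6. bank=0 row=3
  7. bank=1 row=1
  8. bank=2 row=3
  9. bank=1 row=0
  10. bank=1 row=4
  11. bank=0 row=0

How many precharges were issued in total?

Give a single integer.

Acc 1: bank1 row0 -> MISS (open row0); precharges=0
Acc 2: bank2 row2 -> MISS (open row2); precharges=0
Acc 3: bank2 row3 -> MISS (open row3); precharges=1
Acc 4: bank0 row1 -> MISS (open row1); precharges=1
Acc 5: bank0 row3 -> MISS (open row3); precharges=2
Acc 6: bank0 row3 -> HIT
Acc 7: bank1 row1 -> MISS (open row1); precharges=3
Acc 8: bank2 row3 -> HIT
Acc 9: bank1 row0 -> MISS (open row0); precharges=4
Acc 10: bank1 row4 -> MISS (open row4); precharges=5
Acc 11: bank0 row0 -> MISS (open row0); precharges=6

Answer: 6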